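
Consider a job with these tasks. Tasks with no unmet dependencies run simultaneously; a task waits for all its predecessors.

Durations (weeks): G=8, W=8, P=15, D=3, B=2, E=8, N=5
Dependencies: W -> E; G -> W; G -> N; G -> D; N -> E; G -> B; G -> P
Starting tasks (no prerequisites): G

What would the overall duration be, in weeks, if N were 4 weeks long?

Critical path before the change: G→W→E = 8+8+8 = 24 giving 24 weeks.
N has 3 weeks of float (longest path through it is 21).
The critical path is still G→W→E; finish is now 24 weeks.

24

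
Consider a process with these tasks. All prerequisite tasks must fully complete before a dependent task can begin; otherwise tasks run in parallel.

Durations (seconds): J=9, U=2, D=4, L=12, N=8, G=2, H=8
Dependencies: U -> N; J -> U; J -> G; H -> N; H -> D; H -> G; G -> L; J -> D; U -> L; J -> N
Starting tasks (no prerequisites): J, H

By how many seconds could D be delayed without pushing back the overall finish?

10

The longest chain is J→G→L = 9+2+12 = 23; overall finish 23 seconds.
The longest chain containing D totals 13 seconds.
So D can slip 23 − 13 = 10 seconds.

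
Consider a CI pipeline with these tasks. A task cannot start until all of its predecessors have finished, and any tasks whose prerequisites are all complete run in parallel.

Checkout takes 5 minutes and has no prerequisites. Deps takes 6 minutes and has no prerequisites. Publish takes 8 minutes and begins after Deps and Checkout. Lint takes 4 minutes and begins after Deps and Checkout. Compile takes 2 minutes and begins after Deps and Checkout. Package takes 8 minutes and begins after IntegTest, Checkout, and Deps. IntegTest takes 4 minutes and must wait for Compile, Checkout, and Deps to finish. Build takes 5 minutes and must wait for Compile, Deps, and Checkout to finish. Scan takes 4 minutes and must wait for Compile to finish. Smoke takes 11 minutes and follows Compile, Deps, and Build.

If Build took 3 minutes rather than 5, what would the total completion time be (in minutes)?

Baseline: Deps→Compile→Build→Smoke = 6+2+5+11 = 24 → 24 minutes.
Since Build is critical, the -2 change carries straight to that chain (now 22 minutes).
The critical path is still Deps→Compile→Build→Smoke; finish is now 22 minutes.

22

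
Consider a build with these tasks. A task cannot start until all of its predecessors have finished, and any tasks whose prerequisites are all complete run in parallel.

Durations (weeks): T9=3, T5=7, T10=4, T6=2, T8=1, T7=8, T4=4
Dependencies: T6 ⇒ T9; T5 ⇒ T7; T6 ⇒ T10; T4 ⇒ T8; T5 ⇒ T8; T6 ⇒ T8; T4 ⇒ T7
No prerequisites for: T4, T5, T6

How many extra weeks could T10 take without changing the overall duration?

Critical path: T5→T7 = 7+8 = 15, so the finish is 15 weeks.
T10 finishes as early as 6 and must finish by 15.
So T10 can slip 15 − 6 = 9 weeks.

9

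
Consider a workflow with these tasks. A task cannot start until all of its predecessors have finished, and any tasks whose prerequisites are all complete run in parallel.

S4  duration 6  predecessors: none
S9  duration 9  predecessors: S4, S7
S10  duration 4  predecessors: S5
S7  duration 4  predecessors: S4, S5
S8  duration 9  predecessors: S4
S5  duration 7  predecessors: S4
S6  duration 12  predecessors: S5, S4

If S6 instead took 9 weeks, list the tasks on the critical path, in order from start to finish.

Actual critical path: S4→S5→S7→S9 = 6+7+4+9 = 26 ⇒ 26 weeks.
S6 has 1 week of float (longest path through it is 25).
The critical path is still S4→S5→S7→S9; finish is now 26 weeks.

S4, S5, S7, S9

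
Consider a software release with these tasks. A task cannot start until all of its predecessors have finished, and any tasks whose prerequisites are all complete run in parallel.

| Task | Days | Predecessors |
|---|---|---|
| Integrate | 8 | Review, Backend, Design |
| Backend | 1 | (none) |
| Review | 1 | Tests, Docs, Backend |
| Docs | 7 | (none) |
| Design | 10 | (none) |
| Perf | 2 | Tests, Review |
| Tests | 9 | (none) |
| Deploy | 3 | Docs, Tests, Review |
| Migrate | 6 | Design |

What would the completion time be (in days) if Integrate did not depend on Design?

18

With the dependency in place, Design→Integrate = 10+8 = 18 sets the finish at 18 days.
Dropping Design→Integrate doesn't change Integrate's earliest start (10); another predecessor still binds.
New critical path: Tests→Review→Integrate = 9+1+8 = 18 ⇒ 18 days.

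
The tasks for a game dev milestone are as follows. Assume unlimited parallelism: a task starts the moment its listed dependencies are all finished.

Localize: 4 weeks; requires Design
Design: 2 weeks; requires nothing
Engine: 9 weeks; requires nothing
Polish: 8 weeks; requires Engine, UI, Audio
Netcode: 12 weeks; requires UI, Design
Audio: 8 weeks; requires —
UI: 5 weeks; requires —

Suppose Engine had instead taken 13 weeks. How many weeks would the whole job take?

21

Critical path before the change: Engine→Polish = 9+8 = 17 giving 17 weeks.
Engine lies on that path, so at 13 weeks the path becomes 21 weeks.
No other chain overtakes it, so the finish is 21 weeks.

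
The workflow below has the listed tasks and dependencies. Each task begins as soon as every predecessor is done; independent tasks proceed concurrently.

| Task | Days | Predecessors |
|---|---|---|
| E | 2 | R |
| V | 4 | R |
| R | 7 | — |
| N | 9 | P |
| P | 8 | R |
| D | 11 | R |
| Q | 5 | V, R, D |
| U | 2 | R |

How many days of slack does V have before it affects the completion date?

8

The longest chain is R→P→N = 7+8+9 = 24; overall finish 24 days.
Longest path through V: 16 days (earliest finish 11, latest finish 19).
Float = 24 − 16 = 8.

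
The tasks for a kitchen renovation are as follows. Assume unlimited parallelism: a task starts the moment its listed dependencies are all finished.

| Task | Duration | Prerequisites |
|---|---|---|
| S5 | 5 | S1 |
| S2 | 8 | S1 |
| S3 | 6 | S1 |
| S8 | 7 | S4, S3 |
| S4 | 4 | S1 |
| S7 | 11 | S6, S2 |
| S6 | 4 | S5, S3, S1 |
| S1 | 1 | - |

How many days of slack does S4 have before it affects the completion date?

10

S1→S3→S6→S7 = 1+6+4+11 = 22 sets the makespan at 22 days.
Longest path through S4: 12 days (earliest finish 5, latest finish 15).
So S4 can slip 15 − 5 = 10 days.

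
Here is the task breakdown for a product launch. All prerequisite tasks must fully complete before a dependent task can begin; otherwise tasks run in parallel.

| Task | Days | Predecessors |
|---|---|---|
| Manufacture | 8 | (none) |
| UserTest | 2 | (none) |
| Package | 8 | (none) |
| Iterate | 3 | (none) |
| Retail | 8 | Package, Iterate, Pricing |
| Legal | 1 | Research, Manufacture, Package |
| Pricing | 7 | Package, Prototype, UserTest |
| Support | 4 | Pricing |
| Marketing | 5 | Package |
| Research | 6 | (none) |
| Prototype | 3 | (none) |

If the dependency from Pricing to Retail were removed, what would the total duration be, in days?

19

Original critical path: Package→Pricing→Retail = 8+7+8 = 23 ⇒ 23 days.
Without Pricing→Retail, Retail's earliest start moves from 15 to 8.
The longest chain is now Package→Pricing→Support = 8+7+4 = 19, so the product launch takes 19 days.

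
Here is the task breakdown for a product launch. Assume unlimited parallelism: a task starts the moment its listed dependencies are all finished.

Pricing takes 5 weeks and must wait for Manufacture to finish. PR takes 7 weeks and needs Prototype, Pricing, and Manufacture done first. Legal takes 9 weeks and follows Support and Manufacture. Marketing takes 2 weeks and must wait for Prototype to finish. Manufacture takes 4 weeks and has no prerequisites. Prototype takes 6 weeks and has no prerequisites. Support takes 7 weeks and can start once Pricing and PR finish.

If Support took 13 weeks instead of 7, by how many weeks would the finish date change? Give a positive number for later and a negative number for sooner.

Baseline: Manufacture→Pricing→PR→Support→Legal = 4+5+7+7+9 = 32 → 32 weeks.
Support is on the critical path; changing it to 13 makes that path 38 weeks.
That remains the longest chain; total 38 weeks.
Change in finish: 38 − 32 = +6 weeks.

6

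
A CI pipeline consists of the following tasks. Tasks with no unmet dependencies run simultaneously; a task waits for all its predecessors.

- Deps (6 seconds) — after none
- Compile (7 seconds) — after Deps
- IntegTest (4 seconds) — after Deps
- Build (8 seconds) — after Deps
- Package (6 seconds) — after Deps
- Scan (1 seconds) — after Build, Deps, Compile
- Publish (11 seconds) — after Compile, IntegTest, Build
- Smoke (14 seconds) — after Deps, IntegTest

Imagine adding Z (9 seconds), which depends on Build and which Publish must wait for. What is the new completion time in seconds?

34

Originally the job takes 25 seconds.
With Z inserted, Publish now waits for max(Compile, IntegTest, Build, Z).
New critical path: Deps→Build→Z→Publish = 6+8+9+11 = 34 ⇒ 34 seconds.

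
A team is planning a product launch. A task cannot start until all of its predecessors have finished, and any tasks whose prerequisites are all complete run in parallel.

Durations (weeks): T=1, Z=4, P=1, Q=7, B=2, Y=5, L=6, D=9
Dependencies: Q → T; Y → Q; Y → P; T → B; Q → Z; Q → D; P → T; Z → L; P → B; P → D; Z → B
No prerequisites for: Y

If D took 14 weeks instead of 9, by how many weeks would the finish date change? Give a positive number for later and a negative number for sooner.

Baseline: Y→Q→Z→L = 5+7+4+6 = 22 → 22 weeks.
The longest path through D is only 21 weeks, so D has float 1.
The binding chain switches to Y→Q→D = 5+7+14 = 26; finish 26 weeks.
Change in finish: 26 − 22 = +4 weeks.

4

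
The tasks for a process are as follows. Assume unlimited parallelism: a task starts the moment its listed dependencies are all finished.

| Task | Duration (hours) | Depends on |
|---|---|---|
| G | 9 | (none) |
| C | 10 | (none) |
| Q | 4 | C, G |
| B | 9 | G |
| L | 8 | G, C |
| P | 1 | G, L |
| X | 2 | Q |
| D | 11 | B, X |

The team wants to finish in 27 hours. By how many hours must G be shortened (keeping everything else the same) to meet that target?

2

Current finish: 29 hours; target: 27.
G is on every critical path, so each hour cut from G cuts the finish by one (this holds down to a finish of 27).
Need 29 − 27 = 2 hours off G → G becomes 7 hours, finish becomes 27.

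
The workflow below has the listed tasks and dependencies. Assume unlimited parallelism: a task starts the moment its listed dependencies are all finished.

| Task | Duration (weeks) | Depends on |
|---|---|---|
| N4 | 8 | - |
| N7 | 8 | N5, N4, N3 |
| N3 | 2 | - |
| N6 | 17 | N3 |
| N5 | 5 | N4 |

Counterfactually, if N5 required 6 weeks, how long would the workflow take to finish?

Actual critical path: N4→N5→N7 = 8+5+8 = 21 ⇒ 21 weeks.
N5 is on the critical path; changing it to 6 makes that path 22 weeks.
The critical path is still N4→N5→N7; finish is now 22 weeks.

22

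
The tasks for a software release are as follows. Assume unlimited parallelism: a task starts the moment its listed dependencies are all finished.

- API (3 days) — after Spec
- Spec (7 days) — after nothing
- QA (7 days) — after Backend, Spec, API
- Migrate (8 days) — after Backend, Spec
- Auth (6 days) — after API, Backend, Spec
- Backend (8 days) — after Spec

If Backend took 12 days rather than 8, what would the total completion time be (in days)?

27

The binding path is Spec→Backend→Migrate = 7+8+8 = 23; finish at 23 days.
Backend is on the critical path; changing it to 12 makes that path 27 days.
No other chain overtakes it, so the finish is 27 days.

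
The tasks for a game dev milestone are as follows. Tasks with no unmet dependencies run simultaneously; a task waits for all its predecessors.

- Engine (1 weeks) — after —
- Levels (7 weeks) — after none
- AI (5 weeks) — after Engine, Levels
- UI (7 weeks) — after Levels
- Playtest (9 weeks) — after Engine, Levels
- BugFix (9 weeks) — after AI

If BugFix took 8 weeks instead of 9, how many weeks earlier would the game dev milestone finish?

1

The binding path is Levels→AI→BugFix = 7+5+9 = 21; finish at 21 weeks.
BugFix is on the critical path; changing it to 8 makes that path 20 weeks.
The critical path is still Levels→AI→BugFix; finish is now 20 weeks.
Change in finish: 20 − 21 = -1 weeks.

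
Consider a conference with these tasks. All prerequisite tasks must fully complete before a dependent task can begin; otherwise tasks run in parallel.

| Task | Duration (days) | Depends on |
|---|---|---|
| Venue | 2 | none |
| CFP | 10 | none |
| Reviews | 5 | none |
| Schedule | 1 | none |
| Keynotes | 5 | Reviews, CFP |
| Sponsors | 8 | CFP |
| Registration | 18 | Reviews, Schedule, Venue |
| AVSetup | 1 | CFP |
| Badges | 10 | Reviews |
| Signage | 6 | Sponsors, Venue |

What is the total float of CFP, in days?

0

The longest chain is CFP→Sponsors→Signage = 10+8+6 = 24; overall finish 24 days.
The longest chain containing CFP totals 24 days.
Float = 24 − 24 = 0.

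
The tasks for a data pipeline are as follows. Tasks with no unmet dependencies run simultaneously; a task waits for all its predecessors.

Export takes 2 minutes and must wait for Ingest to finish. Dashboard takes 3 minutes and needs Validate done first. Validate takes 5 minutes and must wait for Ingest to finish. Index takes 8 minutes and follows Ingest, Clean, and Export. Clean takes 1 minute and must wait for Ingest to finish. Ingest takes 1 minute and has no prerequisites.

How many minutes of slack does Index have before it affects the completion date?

0

Ingest→Export→Index = 1+2+8 = 11 sets the makespan at 11 minutes.
Longest path through Index: 11 minutes (earliest finish 11, latest finish 11).
Float = 11 − 11 = 0.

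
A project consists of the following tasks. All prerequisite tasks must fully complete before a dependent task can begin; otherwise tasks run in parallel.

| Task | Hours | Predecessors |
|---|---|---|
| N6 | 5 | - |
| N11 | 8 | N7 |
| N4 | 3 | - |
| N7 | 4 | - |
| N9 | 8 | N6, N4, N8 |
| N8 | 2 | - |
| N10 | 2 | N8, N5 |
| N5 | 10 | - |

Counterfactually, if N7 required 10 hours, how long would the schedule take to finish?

Baseline: N6→N9 = 5+8 = 13 → 13 hours.
N7 is off the critical path — its longest chain is 12 hours, giving 1 of slack.
New critical path: N7→N11 = 10+8 = 18 ⇒ 18 hours.

18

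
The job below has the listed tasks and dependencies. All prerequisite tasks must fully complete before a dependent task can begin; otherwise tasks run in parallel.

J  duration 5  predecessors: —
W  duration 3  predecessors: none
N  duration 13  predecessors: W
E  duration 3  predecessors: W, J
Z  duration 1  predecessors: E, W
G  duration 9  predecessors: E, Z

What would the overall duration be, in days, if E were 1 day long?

Actual critical path: J→E→Z→G = 5+3+1+9 = 18 ⇒ 18 days.
E lies on that path, so at 1 day the path becomes 16 days.
No other chain overtakes it, so the finish is 16 days.

16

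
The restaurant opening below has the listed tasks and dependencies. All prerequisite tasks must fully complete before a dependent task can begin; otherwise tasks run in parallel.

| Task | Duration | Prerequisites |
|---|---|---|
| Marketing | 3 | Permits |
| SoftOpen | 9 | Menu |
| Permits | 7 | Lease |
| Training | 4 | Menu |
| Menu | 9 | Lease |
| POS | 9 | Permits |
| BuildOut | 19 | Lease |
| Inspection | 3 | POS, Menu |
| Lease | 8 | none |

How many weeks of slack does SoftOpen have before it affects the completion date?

Lease→Permits→POS→Inspection = 8+7+9+3 = 27 sets the makespan at 27 weeks.
Longest path through SoftOpen: 26 weeks (earliest finish 26, latest finish 27).
Float = 27 − 26 = 1.

1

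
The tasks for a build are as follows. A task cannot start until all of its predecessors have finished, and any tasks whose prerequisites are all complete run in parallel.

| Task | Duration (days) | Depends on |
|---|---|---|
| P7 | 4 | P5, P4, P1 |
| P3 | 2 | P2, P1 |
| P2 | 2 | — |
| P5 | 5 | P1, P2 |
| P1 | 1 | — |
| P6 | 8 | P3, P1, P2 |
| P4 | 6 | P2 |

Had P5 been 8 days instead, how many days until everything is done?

14

Baseline: P2→P3→P6 = 2+2+8 = 12 → 12 days.
P5 is off the critical path — its longest chain is 11 days, giving 1 of slack.
Now P2→P5→P7 = 2+8+4 = 14 is longest, so the finish becomes 14 days.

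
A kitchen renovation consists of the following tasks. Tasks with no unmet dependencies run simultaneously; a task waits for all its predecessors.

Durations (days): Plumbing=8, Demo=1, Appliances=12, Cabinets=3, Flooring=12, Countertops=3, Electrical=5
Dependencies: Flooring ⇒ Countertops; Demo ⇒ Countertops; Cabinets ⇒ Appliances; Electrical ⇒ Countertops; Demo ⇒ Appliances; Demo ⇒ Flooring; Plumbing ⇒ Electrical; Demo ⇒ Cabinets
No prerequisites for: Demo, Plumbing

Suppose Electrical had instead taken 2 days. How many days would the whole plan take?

Critical path before the change: Plumbing→Electrical→Countertops = 8+5+3 = 16 giving 16 days.
Electrical lies on that path, so at 2 days the path becomes 13 days.
Now Demo→Flooring→Countertops = 1+12+3 = 16 is longest, so the finish becomes 16 days.

16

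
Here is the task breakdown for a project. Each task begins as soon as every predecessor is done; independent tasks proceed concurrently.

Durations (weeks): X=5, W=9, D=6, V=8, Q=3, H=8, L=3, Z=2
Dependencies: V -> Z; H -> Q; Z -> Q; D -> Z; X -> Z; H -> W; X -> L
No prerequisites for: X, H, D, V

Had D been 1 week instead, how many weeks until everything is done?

17

The binding path is H→W = 8+9 = 17; finish at 17 weeks.
D has 6 weeks of float (longest path through it is 11).
The critical path is still H→W; finish is now 17 weeks.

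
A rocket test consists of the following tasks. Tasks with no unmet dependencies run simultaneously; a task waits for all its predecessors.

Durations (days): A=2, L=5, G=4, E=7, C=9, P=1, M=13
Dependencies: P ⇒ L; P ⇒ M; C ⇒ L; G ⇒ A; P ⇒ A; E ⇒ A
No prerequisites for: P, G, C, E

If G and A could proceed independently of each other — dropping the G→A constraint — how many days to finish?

With the dependency in place, P→M = 1+13 = 14 sets the finish at 14 days.
Dropping G→A doesn't change A's earliest start (7); another predecessor still binds.
After: P→M = 1+13 = 14 → 14 days.

14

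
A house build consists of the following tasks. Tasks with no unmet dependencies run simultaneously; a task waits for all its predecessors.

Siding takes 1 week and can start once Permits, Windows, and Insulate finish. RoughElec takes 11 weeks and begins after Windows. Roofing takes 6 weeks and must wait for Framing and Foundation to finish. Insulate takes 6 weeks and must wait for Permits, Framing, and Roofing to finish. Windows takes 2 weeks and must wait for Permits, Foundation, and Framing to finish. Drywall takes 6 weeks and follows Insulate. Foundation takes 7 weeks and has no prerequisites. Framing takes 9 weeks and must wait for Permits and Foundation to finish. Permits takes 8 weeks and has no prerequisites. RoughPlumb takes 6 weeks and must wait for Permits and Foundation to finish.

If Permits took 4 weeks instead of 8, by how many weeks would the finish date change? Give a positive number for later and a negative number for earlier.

-1

Baseline: Permits→Framing→Roofing→Insulate→Drywall = 8+9+6+6+6 = 35 → 35 weeks.
Since Permits is critical, the -4 change carries straight to that chain (now 31 weeks).
Now Foundation→Framing→Roofing→Insulate→Drywall = 7+9+6+6+6 = 34 is longest, so the finish becomes 34 weeks.
Change in finish: 34 − 35 = -1 weeks.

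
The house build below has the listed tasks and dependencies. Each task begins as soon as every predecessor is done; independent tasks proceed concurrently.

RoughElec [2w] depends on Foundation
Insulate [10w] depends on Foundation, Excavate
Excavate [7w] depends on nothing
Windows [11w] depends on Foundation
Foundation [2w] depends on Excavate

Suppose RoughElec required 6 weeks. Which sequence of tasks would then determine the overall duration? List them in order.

Excavate, Foundation, Windows

The binding path is Excavate→Foundation→Windows = 7+2+11 = 20; finish at 20 weeks.
RoughElec is off the critical path — its longest chain is 11 weeks, giving 9 of slack.
No other chain overtakes it, so the finish is 20 weeks.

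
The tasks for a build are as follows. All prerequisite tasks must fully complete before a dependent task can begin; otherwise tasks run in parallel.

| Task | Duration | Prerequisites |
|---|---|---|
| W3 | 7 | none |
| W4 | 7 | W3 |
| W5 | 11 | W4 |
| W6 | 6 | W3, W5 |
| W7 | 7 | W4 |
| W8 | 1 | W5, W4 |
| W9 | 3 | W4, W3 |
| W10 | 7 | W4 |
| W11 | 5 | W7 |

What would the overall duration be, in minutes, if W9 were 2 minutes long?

As given, the longest chain is W3→W4→W5→W6 = 7+7+11+6 = 31, so the finish is 31 minutes.
W9 has 14 minutes of float (longest path through it is 17).
No other chain overtakes it, so the finish is 31 minutes.

31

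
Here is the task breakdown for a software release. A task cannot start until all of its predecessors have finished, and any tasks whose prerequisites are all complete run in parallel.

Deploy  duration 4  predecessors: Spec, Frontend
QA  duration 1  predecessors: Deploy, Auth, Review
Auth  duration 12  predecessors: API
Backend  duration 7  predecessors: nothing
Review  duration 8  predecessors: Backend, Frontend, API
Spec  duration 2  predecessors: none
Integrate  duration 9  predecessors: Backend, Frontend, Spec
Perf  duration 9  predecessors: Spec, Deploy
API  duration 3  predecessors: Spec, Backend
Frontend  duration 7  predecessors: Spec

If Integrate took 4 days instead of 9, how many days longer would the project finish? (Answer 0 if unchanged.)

Baseline: Backend→API→Auth→QA = 7+3+12+1 = 23 → 23 days.
The longest path through Integrate is only 18 days, so Integrate has float 5.
The critical path is still Backend→API→Auth→QA; finish is now 23 days.
Change in finish: 23 − 23 = +0 days.

0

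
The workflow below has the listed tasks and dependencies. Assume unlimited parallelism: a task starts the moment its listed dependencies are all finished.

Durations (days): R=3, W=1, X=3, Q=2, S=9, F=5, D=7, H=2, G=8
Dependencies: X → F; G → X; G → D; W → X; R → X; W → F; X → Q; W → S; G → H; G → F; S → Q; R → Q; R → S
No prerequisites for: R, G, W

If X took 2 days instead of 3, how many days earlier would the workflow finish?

1

Critical path before the change: G→X→F = 8+3+5 = 16 giving 16 days.
X lies on that path, so at 2 days the path becomes 15 days.
That remains the longest chain; total 15 days.
Change in finish: 15 − 16 = -1 days.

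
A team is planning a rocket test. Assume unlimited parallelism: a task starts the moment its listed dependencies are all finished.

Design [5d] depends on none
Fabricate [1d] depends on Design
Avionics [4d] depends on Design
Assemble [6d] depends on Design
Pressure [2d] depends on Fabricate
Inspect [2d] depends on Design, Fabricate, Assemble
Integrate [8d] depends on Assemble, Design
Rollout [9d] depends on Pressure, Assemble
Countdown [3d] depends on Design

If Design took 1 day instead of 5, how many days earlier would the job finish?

Baseline: Design→Assemble→Rollout = 5+6+9 = 20 → 20 days.
Since Design is critical, the -4 change carries straight to that chain (now 16 days).
That remains the longest chain; total 16 days.
Change in finish: 16 − 20 = -4 days.

4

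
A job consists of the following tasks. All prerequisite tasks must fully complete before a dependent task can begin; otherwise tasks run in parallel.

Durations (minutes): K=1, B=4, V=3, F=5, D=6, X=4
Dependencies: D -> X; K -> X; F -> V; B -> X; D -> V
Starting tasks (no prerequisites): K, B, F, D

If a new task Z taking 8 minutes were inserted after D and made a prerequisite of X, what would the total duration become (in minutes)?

Originally the plan takes 10 minutes.
With Z inserted, X now waits for max(B, K, D, Z).
New critical path: D→Z→X = 6+8+4 = 18 ⇒ 18 minutes.

18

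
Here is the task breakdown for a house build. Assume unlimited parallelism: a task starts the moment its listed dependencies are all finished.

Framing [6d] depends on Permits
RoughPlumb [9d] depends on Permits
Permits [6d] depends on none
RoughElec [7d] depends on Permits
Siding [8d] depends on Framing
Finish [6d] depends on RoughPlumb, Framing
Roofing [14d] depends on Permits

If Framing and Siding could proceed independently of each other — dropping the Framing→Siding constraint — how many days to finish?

21

With the dependency in place, Permits→RoughPlumb→Finish = 6+9+6 = 21 sets the finish at 21 days.
Without Framing→Siding, Siding's earliest start moves from 12 to 0.
The longest chain is now Permits→RoughPlumb→Finish = 6+9+6 = 21, so the schedule takes 21 days.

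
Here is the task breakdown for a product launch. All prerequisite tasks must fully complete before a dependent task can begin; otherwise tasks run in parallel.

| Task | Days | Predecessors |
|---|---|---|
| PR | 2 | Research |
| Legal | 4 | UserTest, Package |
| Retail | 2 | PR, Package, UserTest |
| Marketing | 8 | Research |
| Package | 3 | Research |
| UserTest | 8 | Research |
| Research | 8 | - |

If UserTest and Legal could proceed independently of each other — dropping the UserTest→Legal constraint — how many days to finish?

18

Original critical path: Research→UserTest→Legal = 8+8+4 = 20 ⇒ 20 days.
Without UserTest→Legal, Legal's earliest start moves from 16 to 11.
New critical path: Research→UserTest→Retail = 8+8+2 = 18 ⇒ 18 days.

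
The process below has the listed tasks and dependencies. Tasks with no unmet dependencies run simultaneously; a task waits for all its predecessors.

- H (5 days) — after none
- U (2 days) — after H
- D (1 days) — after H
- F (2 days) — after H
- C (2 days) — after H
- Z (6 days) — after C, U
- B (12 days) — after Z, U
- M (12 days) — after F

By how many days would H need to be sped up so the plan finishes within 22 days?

Current finish: 25 days; target: 22.
H is on every critical path, so each day cut from H cuts the finish by one (this holds down to a finish of 21).
Need 25 − 22 = 3 days off H → H becomes 2 days, finish becomes 22.

3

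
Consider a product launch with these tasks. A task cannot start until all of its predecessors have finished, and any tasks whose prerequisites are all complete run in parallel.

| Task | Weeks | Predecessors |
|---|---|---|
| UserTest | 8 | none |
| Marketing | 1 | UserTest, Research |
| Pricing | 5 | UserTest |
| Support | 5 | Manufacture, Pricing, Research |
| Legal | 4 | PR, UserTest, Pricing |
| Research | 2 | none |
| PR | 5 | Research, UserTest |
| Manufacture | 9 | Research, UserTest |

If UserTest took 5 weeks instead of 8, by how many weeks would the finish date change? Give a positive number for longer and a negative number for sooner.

-3

Critical path before the change: UserTest→Manufacture→Support = 8+9+5 = 22 giving 22 weeks.
UserTest is on the critical path; changing it to 5 makes that path 19 weeks.
No other chain overtakes it, so the finish is 19 weeks.
Change in finish: 19 − 22 = -3 weeks.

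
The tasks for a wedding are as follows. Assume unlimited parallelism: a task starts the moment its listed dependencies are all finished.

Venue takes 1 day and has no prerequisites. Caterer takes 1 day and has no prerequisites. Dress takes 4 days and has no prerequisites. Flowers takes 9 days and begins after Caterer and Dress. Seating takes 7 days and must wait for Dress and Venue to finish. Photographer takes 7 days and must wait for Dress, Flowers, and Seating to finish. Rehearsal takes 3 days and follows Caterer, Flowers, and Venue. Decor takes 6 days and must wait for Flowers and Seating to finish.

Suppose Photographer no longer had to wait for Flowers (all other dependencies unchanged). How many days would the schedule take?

Original critical path: Dress→Flowers→Photographer = 4+9+7 = 20 ⇒ 20 days.
Without Flowers→Photographer, Photographer's earliest start moves from 13 to 11.
The longest chain is now Dress→Flowers→Decor = 4+9+6 = 19, so the schedule takes 19 days.

19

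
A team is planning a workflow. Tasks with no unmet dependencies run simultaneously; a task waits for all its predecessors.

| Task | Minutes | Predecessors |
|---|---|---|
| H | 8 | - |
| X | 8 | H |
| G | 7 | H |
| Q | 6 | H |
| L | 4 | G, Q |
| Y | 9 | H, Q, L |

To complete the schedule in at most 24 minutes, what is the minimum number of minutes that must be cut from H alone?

4

Current finish: 28 minutes; target: 24.
H is on every critical path, so each minute cut from H cuts the finish by one (this holds down to a finish of 21).
Need 28 − 24 = 4 minutes off H → H becomes 4 minutes, finish becomes 24.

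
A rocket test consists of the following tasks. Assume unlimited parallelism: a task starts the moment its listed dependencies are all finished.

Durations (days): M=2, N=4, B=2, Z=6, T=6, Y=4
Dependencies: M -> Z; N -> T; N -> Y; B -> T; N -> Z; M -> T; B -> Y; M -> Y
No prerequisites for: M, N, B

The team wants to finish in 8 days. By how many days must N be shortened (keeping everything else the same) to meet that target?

2

Current finish: 10 days; target: 8.
N is on every critical path, so each day cut from N cuts the finish by one (this holds down to a finish of 8).
Need 10 − 8 = 2 days off N → N becomes 2 days, finish becomes 8.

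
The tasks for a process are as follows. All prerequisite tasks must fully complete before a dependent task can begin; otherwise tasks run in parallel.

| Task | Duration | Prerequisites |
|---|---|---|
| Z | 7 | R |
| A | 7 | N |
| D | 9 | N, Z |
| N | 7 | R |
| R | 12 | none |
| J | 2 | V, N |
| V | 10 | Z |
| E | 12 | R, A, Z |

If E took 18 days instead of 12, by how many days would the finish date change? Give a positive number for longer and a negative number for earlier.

The binding path is R→N→A→E = 12+7+7+12 = 38; finish at 38 days.
E is on the critical path; changing it to 18 makes that path 44 days.
That remains the longest chain; total 44 days.
Change in finish: 44 − 38 = +6 days.

6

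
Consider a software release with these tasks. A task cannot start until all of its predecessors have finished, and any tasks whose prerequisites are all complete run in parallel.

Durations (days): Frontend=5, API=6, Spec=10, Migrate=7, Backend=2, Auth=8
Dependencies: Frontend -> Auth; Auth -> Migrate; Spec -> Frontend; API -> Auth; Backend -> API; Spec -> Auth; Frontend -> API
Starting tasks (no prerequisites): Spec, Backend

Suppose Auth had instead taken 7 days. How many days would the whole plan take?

The binding path is Spec→Frontend→API→Auth→Migrate = 10+5+6+8+7 = 36; finish at 36 days.
Auth is on the critical path; changing it to 7 makes that path 35 days.
The critical path is still Spec→Frontend→API→Auth→Migrate; finish is now 35 days.

35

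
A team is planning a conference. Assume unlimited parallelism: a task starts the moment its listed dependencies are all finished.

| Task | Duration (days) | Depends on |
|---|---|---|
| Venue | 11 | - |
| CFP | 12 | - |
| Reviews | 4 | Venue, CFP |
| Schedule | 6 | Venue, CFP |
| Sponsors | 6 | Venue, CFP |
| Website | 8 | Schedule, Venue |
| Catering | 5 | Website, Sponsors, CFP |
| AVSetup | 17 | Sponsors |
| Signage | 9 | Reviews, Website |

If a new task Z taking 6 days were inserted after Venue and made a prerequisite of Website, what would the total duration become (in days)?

Originally the conference takes 35 days.
With Z inserted, Website now waits for max(Schedule, Venue, Z).
New critical path: CFP→Schedule→Website→Signage = 12+6+8+9 = 35 ⇒ 35 days.

35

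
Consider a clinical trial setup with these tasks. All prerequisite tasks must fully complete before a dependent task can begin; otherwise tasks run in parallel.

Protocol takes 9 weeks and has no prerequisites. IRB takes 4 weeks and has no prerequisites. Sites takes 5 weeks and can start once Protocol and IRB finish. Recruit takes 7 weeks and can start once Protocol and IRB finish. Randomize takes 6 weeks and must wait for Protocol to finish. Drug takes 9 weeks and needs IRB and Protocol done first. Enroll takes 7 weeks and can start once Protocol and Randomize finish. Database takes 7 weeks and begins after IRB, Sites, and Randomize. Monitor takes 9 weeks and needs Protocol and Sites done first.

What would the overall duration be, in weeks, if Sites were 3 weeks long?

Actual critical path: Protocol→Sites→Monitor = 9+5+9 = 23 ⇒ 23 weeks.
Since Sites is critical, the -2 change carries straight to that chain (now 21 weeks).
The binding chain switches to Protocol→Randomize→Enroll = 9+6+7 = 22; finish 22 weeks.

22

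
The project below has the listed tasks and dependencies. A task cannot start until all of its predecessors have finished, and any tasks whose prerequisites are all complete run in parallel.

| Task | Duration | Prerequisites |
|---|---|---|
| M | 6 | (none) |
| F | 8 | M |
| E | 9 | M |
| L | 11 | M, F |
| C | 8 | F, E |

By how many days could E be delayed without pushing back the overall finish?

2

M→F→L = 6+8+11 = 25 sets the makespan at 25 days.
Longest path through E: 23 days (earliest finish 15, latest finish 17).
So E can slip 17 − 15 = 2 days.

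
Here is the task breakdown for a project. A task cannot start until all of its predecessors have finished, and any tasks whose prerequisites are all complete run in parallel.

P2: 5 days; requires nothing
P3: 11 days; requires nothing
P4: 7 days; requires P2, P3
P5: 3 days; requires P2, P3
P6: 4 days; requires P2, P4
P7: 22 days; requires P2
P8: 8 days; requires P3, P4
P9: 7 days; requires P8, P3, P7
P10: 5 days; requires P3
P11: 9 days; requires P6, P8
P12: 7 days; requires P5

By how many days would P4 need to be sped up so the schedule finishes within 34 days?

1

Current finish: 35 days; target: 34.
P4 is on every critical path, so each day cut from P4 cuts the finish by one (this holds down to a finish of 34).
Need 35 − 34 = 1 day off P4 → P4 becomes 6 days, finish becomes 34.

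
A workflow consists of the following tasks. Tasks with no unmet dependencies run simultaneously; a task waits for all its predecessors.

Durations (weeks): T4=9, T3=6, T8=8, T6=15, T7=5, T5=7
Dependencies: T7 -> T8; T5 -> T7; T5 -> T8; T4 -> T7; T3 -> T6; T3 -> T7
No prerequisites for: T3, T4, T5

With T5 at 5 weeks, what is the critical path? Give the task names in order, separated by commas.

As given, the longest chain is T4→T7→T8 = 9+5+8 = 22, so the finish is 22 weeks.
T5 has 2 weeks of float (longest path through it is 20).
The critical path is still T4→T7→T8; finish is now 22 weeks.

T4, T7, T8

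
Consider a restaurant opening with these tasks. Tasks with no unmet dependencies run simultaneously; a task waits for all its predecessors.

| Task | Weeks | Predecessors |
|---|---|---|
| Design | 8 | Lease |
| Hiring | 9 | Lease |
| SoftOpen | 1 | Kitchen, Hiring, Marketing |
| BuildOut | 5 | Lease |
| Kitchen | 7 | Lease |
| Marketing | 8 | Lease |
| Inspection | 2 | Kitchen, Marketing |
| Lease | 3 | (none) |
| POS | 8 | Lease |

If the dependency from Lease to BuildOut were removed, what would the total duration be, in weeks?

Before: longest chain Lease→Hiring→SoftOpen = 3+9+1 = 13, finish 13.
Without Lease→BuildOut, BuildOut's earliest start moves from 3 to 0.
The longest chain is now Lease→Hiring→SoftOpen = 3+9+1 = 13, so the schedule takes 13 weeks.

13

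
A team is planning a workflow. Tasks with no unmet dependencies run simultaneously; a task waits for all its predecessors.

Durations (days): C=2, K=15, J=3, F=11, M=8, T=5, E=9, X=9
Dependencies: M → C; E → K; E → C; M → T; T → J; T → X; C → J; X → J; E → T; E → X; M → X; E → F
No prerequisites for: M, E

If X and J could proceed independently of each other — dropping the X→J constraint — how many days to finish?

24

Before: longest chain E→T→X→J = 9+5+9+3 = 26, finish 26.
Without X→J, J's earliest start moves from 23 to 14.
The longest chain is now E→K = 9+15 = 24, so the project takes 24 days.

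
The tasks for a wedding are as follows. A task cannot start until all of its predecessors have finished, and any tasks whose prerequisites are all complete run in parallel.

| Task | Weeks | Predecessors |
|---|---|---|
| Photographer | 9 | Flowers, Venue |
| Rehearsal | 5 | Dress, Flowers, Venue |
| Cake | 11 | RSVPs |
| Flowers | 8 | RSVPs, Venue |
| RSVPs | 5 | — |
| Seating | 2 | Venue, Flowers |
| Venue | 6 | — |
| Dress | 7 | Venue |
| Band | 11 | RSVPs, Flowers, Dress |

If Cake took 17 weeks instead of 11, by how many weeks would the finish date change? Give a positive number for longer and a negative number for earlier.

0

Baseline: Venue→Flowers→Band = 6+8+11 = 25 → 25 weeks.
The longest path through Cake is only 16 weeks, so Cake has float 9.
The critical path is still Venue→Flowers→Band; finish is now 25 weeks.
Change in finish: 25 − 25 = +0 weeks.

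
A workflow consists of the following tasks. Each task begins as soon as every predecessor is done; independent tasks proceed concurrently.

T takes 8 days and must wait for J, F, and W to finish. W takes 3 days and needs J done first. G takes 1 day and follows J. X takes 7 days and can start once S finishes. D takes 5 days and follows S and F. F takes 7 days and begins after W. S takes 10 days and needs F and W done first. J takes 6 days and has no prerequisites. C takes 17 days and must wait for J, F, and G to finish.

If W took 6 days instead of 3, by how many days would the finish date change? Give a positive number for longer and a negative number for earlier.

3

The binding path is J→W→F→S→X = 6+3+7+10+7 = 33; finish at 33 days.
W lies on that path, so at 6 days the path becomes 36 days.
The critical path is still J→W→F→S→X; finish is now 36 days.
Change in finish: 36 − 33 = +3 days.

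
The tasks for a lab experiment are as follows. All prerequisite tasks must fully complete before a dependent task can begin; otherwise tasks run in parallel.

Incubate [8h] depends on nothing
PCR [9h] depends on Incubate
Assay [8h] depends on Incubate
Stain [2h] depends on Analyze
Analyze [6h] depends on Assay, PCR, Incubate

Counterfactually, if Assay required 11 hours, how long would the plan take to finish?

27

The binding path is Incubate→PCR→Analyze→Stain = 8+9+6+2 = 25; finish at 25 hours.
Assay is off the critical path — its longest chain is 24 hours, giving 1 of slack.
The binding chain switches to Incubate→Assay→Analyze→Stain = 8+11+6+2 = 27; finish 27 hours.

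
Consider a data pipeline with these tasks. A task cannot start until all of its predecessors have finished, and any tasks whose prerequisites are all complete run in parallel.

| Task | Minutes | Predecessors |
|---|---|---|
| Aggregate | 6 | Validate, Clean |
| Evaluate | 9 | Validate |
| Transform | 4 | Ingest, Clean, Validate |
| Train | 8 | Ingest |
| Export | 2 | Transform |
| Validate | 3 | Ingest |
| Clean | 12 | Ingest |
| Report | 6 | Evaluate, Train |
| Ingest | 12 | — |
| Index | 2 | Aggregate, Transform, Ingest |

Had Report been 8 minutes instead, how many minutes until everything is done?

The binding path is Ingest→Clean→Aggregate→Index = 12+12+6+2 = 32; finish at 32 minutes.
Report has 2 minutes of float (longest path through it is 30).
That remains the longest chain; total 32 minutes.

32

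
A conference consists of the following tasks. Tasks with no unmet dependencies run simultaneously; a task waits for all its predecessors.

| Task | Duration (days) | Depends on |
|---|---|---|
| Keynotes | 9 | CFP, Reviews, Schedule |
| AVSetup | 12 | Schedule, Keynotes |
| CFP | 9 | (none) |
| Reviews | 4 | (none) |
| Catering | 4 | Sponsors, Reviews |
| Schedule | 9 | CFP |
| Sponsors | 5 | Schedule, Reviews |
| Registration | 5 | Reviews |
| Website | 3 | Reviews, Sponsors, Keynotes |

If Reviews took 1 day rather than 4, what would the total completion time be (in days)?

39

Actual critical path: CFP→Schedule→Keynotes→AVSetup = 9+9+9+12 = 39 ⇒ 39 days.
Reviews has 14 days of float (longest path through it is 25).
The critical path is still CFP→Schedule→Keynotes→AVSetup; finish is now 39 days.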